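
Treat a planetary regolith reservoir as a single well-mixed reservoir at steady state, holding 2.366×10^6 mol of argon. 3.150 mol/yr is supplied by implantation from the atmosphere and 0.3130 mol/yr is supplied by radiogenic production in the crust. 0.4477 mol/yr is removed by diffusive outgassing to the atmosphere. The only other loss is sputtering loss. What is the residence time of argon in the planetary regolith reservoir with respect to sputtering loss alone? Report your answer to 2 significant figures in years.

780000 yr

At steady state ΣF_in = ΣF_out.
ΣF_in = 3.150 + 0.3130 = 3.4630 mol/yr.
Sputtering loss flux = ΣF_in − (0.4477) = 3.4630 − 0.4477 = 3.015 mol/yr.
τ = M / F = 2.366×10^6 / 3.015 = 784700 yr.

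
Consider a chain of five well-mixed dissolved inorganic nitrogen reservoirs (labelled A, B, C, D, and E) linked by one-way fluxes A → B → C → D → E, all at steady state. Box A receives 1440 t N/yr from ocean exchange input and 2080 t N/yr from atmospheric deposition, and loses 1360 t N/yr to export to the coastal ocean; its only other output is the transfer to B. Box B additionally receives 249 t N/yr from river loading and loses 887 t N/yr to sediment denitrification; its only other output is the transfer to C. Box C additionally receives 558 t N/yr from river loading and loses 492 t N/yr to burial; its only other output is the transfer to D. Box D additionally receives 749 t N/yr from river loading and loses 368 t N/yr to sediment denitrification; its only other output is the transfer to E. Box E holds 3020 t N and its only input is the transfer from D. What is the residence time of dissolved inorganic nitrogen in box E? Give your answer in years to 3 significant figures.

Box A: F(A→B) = (1440 + 2080) − 1360 = 2160.0 t N/yr.
Box B: F(B→C) = (2160.0 + 249) − 887 = 1522.0 t N/yr.
Box C: F(C→D) = (1522.0 + 558) − 492 = 1588.0 t N/yr.
Box D: F(D→E) = (1588.0 + 749) − 368 = 1969.0 t N/yr.
Box E throughput = its input = 1969.0 t N/yr; τ = 3020 / 1969.0 = 1.534 yr.

1.53 yr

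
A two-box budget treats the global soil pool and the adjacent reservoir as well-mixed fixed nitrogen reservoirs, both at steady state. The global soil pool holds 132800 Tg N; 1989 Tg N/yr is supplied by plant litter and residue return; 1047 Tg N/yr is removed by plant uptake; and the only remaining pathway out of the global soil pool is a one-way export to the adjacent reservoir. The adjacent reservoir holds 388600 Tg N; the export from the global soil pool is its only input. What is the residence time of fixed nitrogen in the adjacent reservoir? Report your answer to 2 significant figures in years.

410 yr

Balance the global soil pool: ΣF_in = 1989.0 Tg N/yr.
Export to the adjacent reservoir = ΣF_in − (1047) = 942.00 Tg N/yr.
At steady state the output of the adjacent reservoir equals its input, 942.00 Tg N/yr.
τ = M / F = 388600 / 942.00 = 412.5 yr.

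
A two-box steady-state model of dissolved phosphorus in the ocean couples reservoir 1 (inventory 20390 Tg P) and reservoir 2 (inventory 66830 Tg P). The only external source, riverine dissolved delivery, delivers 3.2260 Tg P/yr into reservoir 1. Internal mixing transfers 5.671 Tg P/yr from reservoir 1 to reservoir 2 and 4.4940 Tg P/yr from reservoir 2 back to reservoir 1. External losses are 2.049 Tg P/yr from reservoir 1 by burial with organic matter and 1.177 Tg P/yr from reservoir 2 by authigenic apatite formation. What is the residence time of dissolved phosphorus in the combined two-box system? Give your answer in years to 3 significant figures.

27000 yr

Treat the two boxes together as one reservoir: the mixing fluxes between them are internal recycling, so τ = ΣM / Σ(external losses).
M_total = 20390 + 66830 = 87220 Tg P.
ΣF_external_out = 2.049 + 1.177 = 3.2260 Tg P/yr.
τ = M_total / ΣF_ext = 87220 / 3.2260 = 27040 yr.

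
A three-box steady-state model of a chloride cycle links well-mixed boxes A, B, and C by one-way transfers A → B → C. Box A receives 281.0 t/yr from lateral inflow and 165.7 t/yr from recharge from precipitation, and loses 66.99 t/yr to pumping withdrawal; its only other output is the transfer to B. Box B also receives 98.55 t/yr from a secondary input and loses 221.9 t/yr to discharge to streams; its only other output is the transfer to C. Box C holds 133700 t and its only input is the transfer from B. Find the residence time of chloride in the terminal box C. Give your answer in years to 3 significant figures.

Box A: F(A→B) = (281.0 + 165.7) − 66.99 = 379.71 t/yr.
Box B: F(B→C) = (379.71 + 98.55) − 221.9 = 256.36 t/yr.
Box C throughput = its input = 256.36 t/yr; τ = 133700 / 256.36 = 521.5 yr.

522 yr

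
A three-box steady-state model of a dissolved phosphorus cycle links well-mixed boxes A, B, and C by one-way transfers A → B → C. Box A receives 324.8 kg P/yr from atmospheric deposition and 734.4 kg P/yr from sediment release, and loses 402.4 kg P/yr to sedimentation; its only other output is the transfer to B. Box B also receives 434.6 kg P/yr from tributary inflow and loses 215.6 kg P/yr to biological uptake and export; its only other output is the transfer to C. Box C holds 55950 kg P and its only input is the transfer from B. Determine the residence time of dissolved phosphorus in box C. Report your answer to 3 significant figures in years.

Box A: F(A→B) = (324.8 + 734.4) − 402.4 = 656.80 kg P/yr.
Box B: F(B→C) = (656.80 + 434.6) − 215.6 = 875.80 kg P/yr.
Box C throughput = its input = 875.80 kg P/yr; τ = 55950 / 875.80 = 63.88 yr.

63.9 yr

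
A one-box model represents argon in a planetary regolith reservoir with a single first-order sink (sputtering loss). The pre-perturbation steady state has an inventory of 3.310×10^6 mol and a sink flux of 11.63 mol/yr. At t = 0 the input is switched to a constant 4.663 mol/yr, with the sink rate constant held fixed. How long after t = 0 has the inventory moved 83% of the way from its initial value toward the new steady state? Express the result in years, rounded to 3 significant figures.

τ = M₀/F₀ = 3.310×10^6/11.63 = 284600 yr.
The remaining gap fraction is e^(−t/τ); 83% covered ⇒ e^(−t/τ) = 0.170.
t = −τ ln(0.170) = 284600 × 1.772 = 504300 yr.

504000 yr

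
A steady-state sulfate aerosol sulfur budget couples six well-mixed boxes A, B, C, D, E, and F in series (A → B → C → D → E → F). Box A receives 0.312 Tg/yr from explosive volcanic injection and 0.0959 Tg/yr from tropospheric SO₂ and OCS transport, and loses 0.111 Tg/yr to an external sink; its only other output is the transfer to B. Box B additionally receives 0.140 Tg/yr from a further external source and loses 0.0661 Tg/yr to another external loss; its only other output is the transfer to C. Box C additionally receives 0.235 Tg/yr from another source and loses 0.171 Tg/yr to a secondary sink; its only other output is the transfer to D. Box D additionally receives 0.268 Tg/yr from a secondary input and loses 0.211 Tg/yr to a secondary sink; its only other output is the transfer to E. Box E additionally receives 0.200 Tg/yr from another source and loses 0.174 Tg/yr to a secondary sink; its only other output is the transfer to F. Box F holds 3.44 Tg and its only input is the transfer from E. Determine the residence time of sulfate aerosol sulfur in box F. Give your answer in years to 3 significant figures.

Box A: F(A→B) = (0.312 + 0.0959) − 0.111 = 0.29690 Tg/yr.
Box B: F(B→C) = (0.29690 + 0.140) − 0.0661 = 0.37080 Tg/yr.
Box C: F(C→D) = (0.37080 + 0.235) − 0.171 = 0.43480 Tg/yr.
Box D: F(D→E) = (0.43480 + 0.268) − 0.211 = 0.49180 Tg/yr.
Box E: F(E→F) = (0.49180 + 0.200) − 0.174 = 0.51780 Tg/yr.
Box F throughput = its input = 0.51780 Tg/yr; τ = 3.44 / 0.51780 = 6.643 yr.

6.64 yr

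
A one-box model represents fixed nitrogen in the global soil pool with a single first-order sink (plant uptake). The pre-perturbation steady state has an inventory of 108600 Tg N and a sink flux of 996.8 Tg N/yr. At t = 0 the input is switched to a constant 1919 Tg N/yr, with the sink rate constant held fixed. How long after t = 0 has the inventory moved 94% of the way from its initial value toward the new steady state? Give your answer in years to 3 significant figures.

307 yr

τ = M₀/F₀ = 108600/996.8 = 108.9 yr.
The remaining gap fraction is e^(−t/τ); 94% covered ⇒ e^(−t/τ) = 0.0600.
t = −τ ln(0.0600) = 108.9 × 2.813 = 306.5 yr.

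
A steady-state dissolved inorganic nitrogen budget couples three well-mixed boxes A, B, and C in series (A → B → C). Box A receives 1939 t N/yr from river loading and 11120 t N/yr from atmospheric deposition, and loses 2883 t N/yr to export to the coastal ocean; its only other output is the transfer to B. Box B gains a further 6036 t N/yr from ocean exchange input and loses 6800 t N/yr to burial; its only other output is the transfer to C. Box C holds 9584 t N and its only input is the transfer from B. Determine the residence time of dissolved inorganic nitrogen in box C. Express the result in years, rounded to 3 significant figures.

Box A: F(A→B) = (1939 + 11120) − 2883 = 10176 t N/yr.
Box B: F(B→C) = (10176 + 6036) − 6800 = 9412.0 t N/yr.
Box C throughput = its input = 9412.0 t N/yr; τ = 9584 / 9412.0 = 1.018 yr.

1.02 yr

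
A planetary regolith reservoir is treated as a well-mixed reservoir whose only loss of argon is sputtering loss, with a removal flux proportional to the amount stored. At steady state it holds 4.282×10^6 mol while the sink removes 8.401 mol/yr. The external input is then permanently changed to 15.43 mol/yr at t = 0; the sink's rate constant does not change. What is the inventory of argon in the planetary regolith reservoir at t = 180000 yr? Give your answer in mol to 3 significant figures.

5.35×10^6 mol

The sink rate constant is k = F₀/M₀ = 8.401/4.282×10^6 = 1.962×10^-6 yr⁻¹.
Solving dM/dt = F₁ − kM with M(0) = M₀ gives M(t) = F₁/k + (M₀ − F₁/k)·e^(−kt).
F₁/k = 15.43/1.962×10^-6 = 7.8647×10^6 mol; kt = 1.962×10^-6 × 180000 = 0.3531, e^(−kt) = 0.7025.
M(180000) = 7.8647×10^6 + (4.282×10^6 − 7.8647×10^6) × 0.7025 = 7.8647×10^6 − 2.517×10^6 = 5.3479×10^6 mol.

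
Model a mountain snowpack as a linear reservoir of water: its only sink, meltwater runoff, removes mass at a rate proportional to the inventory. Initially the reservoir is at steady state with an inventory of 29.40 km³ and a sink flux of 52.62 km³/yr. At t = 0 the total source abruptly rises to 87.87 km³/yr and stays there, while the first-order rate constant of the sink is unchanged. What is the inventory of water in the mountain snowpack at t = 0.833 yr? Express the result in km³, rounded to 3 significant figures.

τ = M₀/F₀ = 29.40/52.62 = 0.5587 yr; rate constant k = 1/τ.
New steady state M_∞ = F₁/k = F₁·τ = 87.87 × 0.5587 = 49.095 km³.
M(t) = M_∞ + (M₀ − M_∞)·e^(−t/τ); t/τ = 0.833/0.5587 = 1.491, so e^(−t/τ) = 0.2252.
M(t) = 49.095 − 19.69 × 0.2252 = 44.660 km³.

44.7 km³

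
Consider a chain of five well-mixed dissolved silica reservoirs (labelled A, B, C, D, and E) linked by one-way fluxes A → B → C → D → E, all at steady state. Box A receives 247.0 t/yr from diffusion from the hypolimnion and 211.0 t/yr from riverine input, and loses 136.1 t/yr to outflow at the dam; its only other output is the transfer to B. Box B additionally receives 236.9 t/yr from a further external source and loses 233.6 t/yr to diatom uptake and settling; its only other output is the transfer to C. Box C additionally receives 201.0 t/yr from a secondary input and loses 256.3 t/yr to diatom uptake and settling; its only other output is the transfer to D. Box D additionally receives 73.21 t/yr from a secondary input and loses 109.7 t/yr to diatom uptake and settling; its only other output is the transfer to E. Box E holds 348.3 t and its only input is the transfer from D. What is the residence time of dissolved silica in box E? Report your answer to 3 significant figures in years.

Box A: F(A→B) = (247.0 + 211.0) − 136.1 = 321.90 t/yr.
Box B: F(B→C) = (321.90 + 236.9) − 233.6 = 325.20 t/yr.
Box C: F(C→D) = (325.20 + 201.0) − 256.3 = 269.90 t/yr.
Box D: F(D→E) = (269.90 + 73.21) − 109.7 = 233.41 t/yr.
Box E throughput = its input = 233.41 t/yr; τ = 348.3 / 233.41 = 1.492 yr.

1.49 yr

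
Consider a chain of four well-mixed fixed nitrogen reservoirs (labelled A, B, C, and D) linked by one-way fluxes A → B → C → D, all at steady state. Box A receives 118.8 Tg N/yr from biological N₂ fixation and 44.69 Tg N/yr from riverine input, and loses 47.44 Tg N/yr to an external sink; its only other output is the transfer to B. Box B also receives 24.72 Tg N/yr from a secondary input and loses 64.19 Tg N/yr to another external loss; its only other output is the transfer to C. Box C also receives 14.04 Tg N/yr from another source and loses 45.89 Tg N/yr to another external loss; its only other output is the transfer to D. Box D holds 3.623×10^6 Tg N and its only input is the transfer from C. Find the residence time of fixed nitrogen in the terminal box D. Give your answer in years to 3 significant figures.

81000 yr

Box A: F(A→B) = (118.8 + 44.69) − 47.44 = 116.05 Tg N/yr.
Box B: F(B→C) = (116.05 + 24.72) − 64.19 = 76.580 Tg N/yr.
Box C: F(C→D) = (76.580 + 14.04) − 45.89 = 44.730 Tg N/yr.
Box D throughput = its input = 44.730 Tg N/yr; τ = 3.623×10^6 / 44.730 = 81000 yr.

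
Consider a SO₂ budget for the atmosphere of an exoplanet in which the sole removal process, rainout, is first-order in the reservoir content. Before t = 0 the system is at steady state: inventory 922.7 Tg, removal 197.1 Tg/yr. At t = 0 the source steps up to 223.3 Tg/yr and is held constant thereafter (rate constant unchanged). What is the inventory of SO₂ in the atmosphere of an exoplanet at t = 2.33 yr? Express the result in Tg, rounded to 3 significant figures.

971 Tg

The sink rate constant is k = F₀/M₀ = 197.1/922.7 = 0.2136 yr⁻¹.
Solving dM/dt = F₁ − kM with M(0) = M₀ gives M(t) = F₁/k + (M₀ − F₁/k)·e^(−kt).
F₁/k = 223.3/0.2136 = 1045.4 Tg; kt = 0.2136 × 2.33 = 0.4977, e^(−kt) = 0.6079.
M(2.33) = 1045.4 + (922.7 − 1045.4) × 0.6079 = 1045.4 − 74.56 = 970.79 Tg.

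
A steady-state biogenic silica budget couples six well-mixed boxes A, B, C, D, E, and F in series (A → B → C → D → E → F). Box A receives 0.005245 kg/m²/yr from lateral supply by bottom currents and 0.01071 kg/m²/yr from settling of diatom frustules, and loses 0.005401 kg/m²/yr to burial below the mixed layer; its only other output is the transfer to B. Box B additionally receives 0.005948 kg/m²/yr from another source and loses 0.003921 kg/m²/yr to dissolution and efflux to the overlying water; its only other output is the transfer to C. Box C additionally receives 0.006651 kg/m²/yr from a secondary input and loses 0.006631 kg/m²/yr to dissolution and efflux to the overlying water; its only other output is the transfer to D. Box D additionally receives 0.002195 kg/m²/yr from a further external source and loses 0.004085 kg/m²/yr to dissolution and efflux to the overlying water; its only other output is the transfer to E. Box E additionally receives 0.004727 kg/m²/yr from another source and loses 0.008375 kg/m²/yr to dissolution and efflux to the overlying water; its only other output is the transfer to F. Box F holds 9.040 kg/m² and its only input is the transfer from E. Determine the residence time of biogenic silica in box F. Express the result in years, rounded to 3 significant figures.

Box A: F(A→B) = (0.005245 + 0.01071) − 0.005401 = 0.010554 kg/m²/yr.
Box B: F(B→C) = (0.010554 + 0.005948) − 0.003921 = 0.012581 kg/m²/yr.
Box C: F(C→D) = (0.012581 + 0.006651) − 0.006631 = 0.012601 kg/m²/yr.
Box D: F(D→E) = (0.012601 + 0.002195) − 0.004085 = 0.010711 kg/m²/yr.
Box E: F(E→F) = (0.010711 + 0.004727) − 0.008375 = 0.0070630 kg/m²/yr.
Box F throughput = its input = 0.0070630 kg/m²/yr; τ = 9.040 / 0.0070630 = 1280 yr.

1280 yr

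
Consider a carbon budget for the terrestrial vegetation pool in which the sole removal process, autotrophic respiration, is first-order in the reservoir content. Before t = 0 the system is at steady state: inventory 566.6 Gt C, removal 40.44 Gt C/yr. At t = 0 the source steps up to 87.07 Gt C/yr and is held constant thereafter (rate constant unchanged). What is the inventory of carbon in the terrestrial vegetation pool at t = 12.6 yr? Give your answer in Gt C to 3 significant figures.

Residence time τ = M₀/F₀ = 14.01 yr. The eventual steady state is M_∞ = M₀·(F₁/F₀) = 566.6 × 87.07/40.44 = 1219.9 Gt C.
The anomaly ΔM(t) = M(t) − M_∞ decays as ΔM₀·e^(−t/τ) with ΔM₀ = 566.6 − 1219.9 = −653.3 Gt C.
At t = 12.6 yr, e^(−t/τ) = e^(−0.8993) = 0.4069, so ΔM = −265.8 Gt C and M = 1219.9 − 265.8 = 954.12 Gt C.

954 Gt C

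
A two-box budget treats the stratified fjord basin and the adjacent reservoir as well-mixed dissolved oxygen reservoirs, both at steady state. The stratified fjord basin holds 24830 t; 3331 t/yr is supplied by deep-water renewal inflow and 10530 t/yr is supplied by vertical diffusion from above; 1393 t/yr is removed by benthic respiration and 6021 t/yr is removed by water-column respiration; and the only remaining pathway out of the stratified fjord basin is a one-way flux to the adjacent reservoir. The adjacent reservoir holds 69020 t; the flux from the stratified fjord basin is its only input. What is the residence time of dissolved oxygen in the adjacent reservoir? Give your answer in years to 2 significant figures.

Balance the stratified fjord basin: ΣF_in = 3331 + 10530 = 13861 t/yr.
Flux to the adjacent reservoir = ΣF_in − (1393 + 6021) = 6447.0 t/yr.
At steady state the output of the adjacent reservoir equals its input, 6447.0 t/yr.
τ = M / F = 69020 / 6447.0 = 10.71 yr.

11 yr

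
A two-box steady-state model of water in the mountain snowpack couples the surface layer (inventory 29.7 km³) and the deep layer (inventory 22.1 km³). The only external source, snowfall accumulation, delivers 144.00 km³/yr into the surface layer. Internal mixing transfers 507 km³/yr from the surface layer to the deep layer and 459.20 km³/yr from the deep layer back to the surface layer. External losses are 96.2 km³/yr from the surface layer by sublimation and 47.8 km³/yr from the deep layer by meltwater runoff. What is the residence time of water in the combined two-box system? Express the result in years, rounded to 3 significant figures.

0.360 yr

For the system as a whole, the A↔B exchange is internal and contributes nothing to the throughput; only the external sinks remove mass.
M_total = 29.7 + 22.1 = 51.800 km³.
ΣF_external_out = 96.2 + 47.8 = 144.00 km³/yr.
τ = M_total / ΣF_ext = 51.800 / 144.00 = 0.3597 yr.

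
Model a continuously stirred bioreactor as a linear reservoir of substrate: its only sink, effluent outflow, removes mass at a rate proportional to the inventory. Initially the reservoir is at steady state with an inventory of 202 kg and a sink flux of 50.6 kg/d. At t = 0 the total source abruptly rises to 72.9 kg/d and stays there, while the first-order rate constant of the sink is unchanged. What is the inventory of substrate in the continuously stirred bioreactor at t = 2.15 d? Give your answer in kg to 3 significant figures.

The sink rate constant is k = F₀/M₀ = 50.6/202 = 0.2505 d⁻¹.
Solving dM/dt = F₁ − kM with M(0) = M₀ gives M(t) = F₁/k + (M₀ − F₁/k)·e^(−kt).
F₁/k = 72.9/0.2505 = 291.02 kg; kt = 0.2505 × 2.15 = 0.5386, e^(−kt) = 0.5836.
M(2.15) = 291.02 + (202 − 291.02) × 0.5836 = 291.02 − 51.95 = 239.07 kg.

239 kg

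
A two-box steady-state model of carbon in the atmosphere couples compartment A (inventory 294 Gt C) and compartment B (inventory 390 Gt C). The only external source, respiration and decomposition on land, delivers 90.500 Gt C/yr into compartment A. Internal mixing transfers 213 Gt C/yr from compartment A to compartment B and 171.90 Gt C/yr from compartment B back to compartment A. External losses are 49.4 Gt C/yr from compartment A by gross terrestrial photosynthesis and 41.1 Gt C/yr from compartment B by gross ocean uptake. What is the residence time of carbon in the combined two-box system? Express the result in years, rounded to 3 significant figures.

7.56 yr

Residence time in the combined system uses the total inventory and the total *external* removal — internal exchanges between the two boxes cancel.
M_total = 294 + 390 = 684.00 Gt C.
ΣF_external_out = 49.4 + 41.1 = 90.500 Gt C/yr.
τ = M_total / ΣF_ext = 684.00 / 90.500 = 7.558 yr.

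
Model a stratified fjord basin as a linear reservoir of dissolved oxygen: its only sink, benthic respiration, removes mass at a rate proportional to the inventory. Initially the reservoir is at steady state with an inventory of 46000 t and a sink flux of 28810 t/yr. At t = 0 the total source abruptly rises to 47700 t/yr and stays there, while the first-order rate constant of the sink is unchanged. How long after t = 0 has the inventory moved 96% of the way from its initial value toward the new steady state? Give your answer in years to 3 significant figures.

5.14 yr

τ = M₀/F₀ = 46000/28810 = 1.597 yr.
The remaining gap fraction is e^(−t/τ); 96% covered ⇒ e^(−t/τ) = 0.0400.
t = −τ ln(0.0400) = 1.597 × 3.219 = 5.139 yr.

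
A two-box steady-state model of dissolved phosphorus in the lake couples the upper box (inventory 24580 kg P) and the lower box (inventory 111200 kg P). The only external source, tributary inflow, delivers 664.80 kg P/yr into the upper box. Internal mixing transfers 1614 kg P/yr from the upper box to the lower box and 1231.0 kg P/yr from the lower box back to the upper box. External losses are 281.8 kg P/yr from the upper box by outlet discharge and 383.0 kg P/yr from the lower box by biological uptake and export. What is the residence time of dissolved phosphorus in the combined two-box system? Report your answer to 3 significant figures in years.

204 yr

Residence time in the combined system uses the total inventory and the total *external* removal — internal exchanges between the two boxes cancel.
M_total = 24580 + 111200 = 135780 kg P.
ΣF_external_out = 281.8 + 383.0 = 664.80 kg P/yr.
τ = M_total / ΣF_ext = 135780 / 664.80 = 204.2 yr.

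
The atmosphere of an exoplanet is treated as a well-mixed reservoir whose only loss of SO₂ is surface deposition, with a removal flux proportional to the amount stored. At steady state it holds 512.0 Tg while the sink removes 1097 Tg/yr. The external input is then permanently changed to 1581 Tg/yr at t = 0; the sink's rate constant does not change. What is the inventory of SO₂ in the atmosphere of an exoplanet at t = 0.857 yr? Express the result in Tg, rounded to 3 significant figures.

Residence time τ = M₀/F₀ = 0.4667 yr. The eventual steady state is M_∞ = M₀·(F₁/F₀) = 512.0 × 1581/1097 = 737.90 Tg.
The anomaly ΔM(t) = M(t) − M_∞ decays as ΔM₀·e^(−t/τ) with ΔM₀ = 512.0 − 737.90 = −225.9 Tg.
At t = 0.857 yr, e^(−t/τ) = e^(−1.836) = 0.1594, so ΔM = −36.01 Tg and M = 737.90 − 36.01 = 701.88 Tg.

702 Tg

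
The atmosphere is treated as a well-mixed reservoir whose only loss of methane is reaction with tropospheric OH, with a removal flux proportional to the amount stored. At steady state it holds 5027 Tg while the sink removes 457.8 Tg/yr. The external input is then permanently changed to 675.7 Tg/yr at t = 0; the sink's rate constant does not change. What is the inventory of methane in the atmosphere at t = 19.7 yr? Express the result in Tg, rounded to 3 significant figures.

The sink rate constant is k = F₀/M₀ = 457.8/5027 = 0.09107 yr⁻¹.
Solving dM/dt = F₁ − kM with M(0) = M₀ gives M(t) = F₁/k + (M₀ − F₁/k)·e^(−kt).
F₁/k = 675.7/0.09107 = 7419.7 Tg; kt = 0.09107 × 19.7 = 1.794, e^(−kt) = 0.1663.
M(19.7) = 7419.7 + (5027 − 7419.7) × 0.1663 = 7419.7 − 397.9 = 7021.8 Tg.

7020 Tg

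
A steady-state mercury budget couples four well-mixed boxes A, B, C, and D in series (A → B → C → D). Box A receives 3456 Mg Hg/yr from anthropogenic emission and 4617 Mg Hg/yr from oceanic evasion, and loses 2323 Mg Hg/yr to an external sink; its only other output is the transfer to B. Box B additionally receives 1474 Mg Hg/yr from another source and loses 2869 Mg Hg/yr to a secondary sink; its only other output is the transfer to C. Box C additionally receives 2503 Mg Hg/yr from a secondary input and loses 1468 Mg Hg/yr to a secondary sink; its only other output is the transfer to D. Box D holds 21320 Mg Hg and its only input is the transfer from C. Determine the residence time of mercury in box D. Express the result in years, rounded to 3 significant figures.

3.96 yr

Box A: F(A→B) = (3456 + 4617) − 2323 = 5750.0 Mg Hg/yr.
Box B: F(B→C) = (5750.0 + 1474) − 2869 = 4355.0 Mg Hg/yr.
Box C: F(C→D) = (4355.0 + 2503) − 1468 = 5390.0 Mg Hg/yr.
Box D throughput = its input = 5390.0 Mg Hg/yr; τ = 21320 / 5390.0 = 3.955 yr.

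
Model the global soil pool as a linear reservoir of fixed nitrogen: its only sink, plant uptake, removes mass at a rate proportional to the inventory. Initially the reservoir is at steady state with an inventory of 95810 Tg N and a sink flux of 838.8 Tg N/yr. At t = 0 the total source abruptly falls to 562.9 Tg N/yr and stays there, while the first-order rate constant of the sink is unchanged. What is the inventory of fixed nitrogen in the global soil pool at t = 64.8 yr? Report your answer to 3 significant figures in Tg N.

82200 Tg N

τ = M₀/F₀ = 95810/838.8 = 114.2 yr; rate constant k = 1/τ.
New steady state M_∞ = F₁/k = F₁·τ = 562.9 × 114.2 = 64296 Tg N.
M(t) = M_∞ + (M₀ − M_∞)·e^(−t/τ); t/τ = 64.8/114.2 = 0.5673, so e^(−t/τ) = 0.5670.
M(t) = 64296 + 31510 × 0.5670 = 82166 Tg N.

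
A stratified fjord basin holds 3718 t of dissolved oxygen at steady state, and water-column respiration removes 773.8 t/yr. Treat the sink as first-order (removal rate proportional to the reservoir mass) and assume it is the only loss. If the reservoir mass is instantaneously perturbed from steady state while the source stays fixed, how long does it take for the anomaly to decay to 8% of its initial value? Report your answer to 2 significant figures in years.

12 yr

For a linear reservoir the anomaly decays as exp(−t/τ) with τ = M/F = 3718/773.8 = 4.805 yr.
exp(−t/τ) = 0.08 ⇒ t = −τ ln(0.08) = 4.805 × 2.526 = 12.14 yr.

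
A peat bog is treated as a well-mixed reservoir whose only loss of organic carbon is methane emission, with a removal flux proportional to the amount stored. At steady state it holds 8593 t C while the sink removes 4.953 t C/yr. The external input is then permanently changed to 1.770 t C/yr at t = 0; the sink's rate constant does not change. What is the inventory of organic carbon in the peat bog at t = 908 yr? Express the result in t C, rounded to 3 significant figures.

6340 t C

The sink rate constant is k = F₀/M₀ = 4.953/8593 = 0.0005764 yr⁻¹.
Solving dM/dt = F₁ − kM with M(0) = M₀ gives M(t) = F₁/k + (M₀ − F₁/k)·e^(−kt).
F₁/k = 1.770/0.0005764 = 3070.8 t C; kt = 0.0005764 × 908 = 0.5234, e^(−kt) = 0.5925.
M(908) = 3070.8 + (8593 − 3070.8) × 0.5925 = 3070.8 + 3272 = 6342.8 t C.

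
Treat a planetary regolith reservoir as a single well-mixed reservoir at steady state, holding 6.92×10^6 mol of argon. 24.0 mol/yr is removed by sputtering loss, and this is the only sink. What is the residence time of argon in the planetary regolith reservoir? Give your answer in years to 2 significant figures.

290000 yr

τ = M / F = 6.92×10^6 / 24.0 = 288300 yr.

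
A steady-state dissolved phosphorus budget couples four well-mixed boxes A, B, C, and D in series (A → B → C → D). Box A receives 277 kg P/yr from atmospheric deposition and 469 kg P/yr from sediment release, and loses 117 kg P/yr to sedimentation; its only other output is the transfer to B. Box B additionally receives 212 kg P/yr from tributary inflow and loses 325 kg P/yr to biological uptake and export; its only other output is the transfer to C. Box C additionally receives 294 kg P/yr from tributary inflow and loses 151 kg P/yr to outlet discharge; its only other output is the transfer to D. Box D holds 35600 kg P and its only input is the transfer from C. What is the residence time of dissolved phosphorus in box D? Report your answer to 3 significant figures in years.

Box A: F(A→B) = (277 + 469) − 117 = 629.00 kg P/yr.
Box B: F(B→C) = (629.00 + 212) − 325 = 516.00 kg P/yr.
Box C: F(C→D) = (516.00 + 294) − 151 = 659.00 kg P/yr.
Box D throughput = its input = 659.00 kg P/yr; τ = 35600 / 659.00 = 54.02 yr.

54.0 yr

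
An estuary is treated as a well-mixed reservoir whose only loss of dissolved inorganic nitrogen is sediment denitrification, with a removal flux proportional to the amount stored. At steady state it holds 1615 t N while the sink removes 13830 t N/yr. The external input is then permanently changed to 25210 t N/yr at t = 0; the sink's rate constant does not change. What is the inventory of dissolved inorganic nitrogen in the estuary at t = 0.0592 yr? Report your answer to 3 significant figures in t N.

2140 t N

τ = M₀/F₀ = 1615/13830 = 0.1168 yr; rate constant k = 1/τ.
New steady state M_∞ = F₁/k = F₁·τ = 25210 × 0.1168 = 2943.9 t N.
M(t) = M_∞ + (M₀ − M_∞)·e^(−t/τ); t/τ = 0.0592/0.1168 = 0.5070, so e^(−t/τ) = 0.6023.
M(t) = 2943.9 − 1329 × 0.6023 = 2143.5 t N.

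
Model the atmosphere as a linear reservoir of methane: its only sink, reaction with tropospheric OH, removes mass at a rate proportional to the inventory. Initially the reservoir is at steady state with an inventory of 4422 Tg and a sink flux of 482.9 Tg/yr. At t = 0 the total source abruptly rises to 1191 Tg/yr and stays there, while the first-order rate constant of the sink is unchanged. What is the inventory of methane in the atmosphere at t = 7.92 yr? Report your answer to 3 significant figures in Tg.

8180 Tg

τ = M₀/F₀ = 4422/482.9 = 9.157 yr; rate constant k = 1/τ.
New steady state M_∞ = F₁/k = F₁·τ = 1191 × 9.157 = 10906 Tg.
M(t) = M_∞ + (M₀ − M_∞)·e^(−t/τ); t/τ = 7.92/9.157 = 0.8649, so e^(−t/τ) = 0.4211.
M(t) = 10906 − 6484 × 0.4211 = 8175.7 Tg.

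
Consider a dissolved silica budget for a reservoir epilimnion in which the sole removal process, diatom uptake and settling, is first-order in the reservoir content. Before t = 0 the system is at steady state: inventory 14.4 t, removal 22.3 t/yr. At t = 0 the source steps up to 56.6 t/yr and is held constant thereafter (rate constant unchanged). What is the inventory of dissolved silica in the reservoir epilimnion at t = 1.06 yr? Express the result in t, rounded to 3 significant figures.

Residence time τ = M₀/F₀ = 0.6457 yr. The eventual steady state is M_∞ = M₀·(F₁/F₀) = 14.4 × 56.6/22.3 = 36.549 t.
The anomaly ΔM(t) = M(t) − M_∞ decays as ΔM₀·e^(−t/τ) with ΔM₀ = 14.4 − 36.549 = −22.15 t.
At t = 1.06 yr, e^(−t/τ) = e^(−1.642) = 0.1937, so ΔM = −4.290 t and M = 36.549 − 4.290 = 32.259 t.

32.3 t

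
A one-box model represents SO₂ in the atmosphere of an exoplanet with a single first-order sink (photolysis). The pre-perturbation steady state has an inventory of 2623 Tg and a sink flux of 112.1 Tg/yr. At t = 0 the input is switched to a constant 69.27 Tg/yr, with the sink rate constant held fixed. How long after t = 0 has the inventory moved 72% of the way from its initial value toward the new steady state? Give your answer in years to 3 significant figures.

τ = M₀/F₀ = 2623/112.1 = 23.40 yr.
The remaining gap fraction is e^(−t/τ); 72% covered ⇒ e^(−t/τ) = 0.280.
t = −τ ln(0.280) = 23.40 × 1.273 = 29.79 yr.

29.8 yr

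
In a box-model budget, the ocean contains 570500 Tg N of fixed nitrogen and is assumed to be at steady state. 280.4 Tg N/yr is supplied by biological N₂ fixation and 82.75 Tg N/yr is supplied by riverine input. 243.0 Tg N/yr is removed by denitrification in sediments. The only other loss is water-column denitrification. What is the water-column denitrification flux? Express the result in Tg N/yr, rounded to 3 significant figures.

120 Tg N/yr

At steady state ΣF_in = ΣF_out.
ΣF_in = 280.4 + 82.75 = 363.15 Tg N/yr.
Water-column denitrification flux = ΣF_in − (243.0) = 363.15 − 243.0 = 120.1 Tg N/yr.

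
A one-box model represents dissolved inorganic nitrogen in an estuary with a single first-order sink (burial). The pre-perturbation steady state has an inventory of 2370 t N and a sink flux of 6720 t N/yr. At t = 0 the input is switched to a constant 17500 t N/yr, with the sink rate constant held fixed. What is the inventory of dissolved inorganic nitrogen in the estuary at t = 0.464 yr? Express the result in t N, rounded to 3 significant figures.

5150 t N

Residence time τ = M₀/F₀ = 0.3527 yr. The eventual steady state is M_∞ = M₀·(F₁/F₀) = 2370 × 17500/6720 = 6171.9 t N.
The anomaly ΔM(t) = M(t) − M_∞ decays as ΔM₀·e^(−t/τ) with ΔM₀ = 2370 − 6171.9 = −3802 t N.
At t = 0.464 yr, e^(−t/τ) = e^(−1.316) = 0.2683, so ΔM = −1020 t N and M = 6171.9 − 1020 = 5151.8 t N.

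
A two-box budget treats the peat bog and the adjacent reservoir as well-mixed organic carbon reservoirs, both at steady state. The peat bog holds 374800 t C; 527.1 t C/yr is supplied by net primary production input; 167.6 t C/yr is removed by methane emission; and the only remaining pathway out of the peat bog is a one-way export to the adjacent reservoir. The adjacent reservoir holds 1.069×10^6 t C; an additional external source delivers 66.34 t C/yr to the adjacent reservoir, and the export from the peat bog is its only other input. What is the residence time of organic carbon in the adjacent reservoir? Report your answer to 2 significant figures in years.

Balance the peat bog: ΣF_in = 527.10 t C/yr.
Export to the adjacent reservoir = ΣF_in − (167.6) = 359.50 t C/yr.
Total input to the adjacent reservoir = 359.50 + 66.34 = 425.84 t C/yr; at steady state this equals its total output.
τ = M / F = 1.069×10^6 / 425.84 = 2510 yr.

2500 yr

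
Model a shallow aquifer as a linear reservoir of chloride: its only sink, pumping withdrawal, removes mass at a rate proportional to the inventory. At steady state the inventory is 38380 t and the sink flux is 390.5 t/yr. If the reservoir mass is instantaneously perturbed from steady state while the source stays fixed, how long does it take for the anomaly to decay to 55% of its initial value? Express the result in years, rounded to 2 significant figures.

For a linear reservoir the anomaly decays as exp(−t/τ) with τ = M/F = 38380/390.5 = 98.28 yr.
exp(−t/τ) = 0.55 ⇒ t = −τ ln(0.55) = 98.28 × 0.5978 = 58.76 yr.

59 yr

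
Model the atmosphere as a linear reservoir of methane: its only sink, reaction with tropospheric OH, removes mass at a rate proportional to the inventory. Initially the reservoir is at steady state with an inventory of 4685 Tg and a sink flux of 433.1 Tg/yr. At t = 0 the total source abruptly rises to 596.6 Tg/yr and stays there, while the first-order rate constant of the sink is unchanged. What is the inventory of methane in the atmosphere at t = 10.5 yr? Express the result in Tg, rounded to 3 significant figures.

The sink rate constant is k = F₀/M₀ = 433.1/4685 = 0.09244 yr⁻¹.
Solving dM/dt = F₁ − kM with M(0) = M₀ gives M(t) = F₁/k + (M₀ − F₁/k)·e^(−kt).
F₁/k = 596.6/0.09244 = 6453.6 Tg; kt = 0.09244 × 10.5 = 0.9707, e^(−kt) = 0.3788.
M(10.5) = 6453.6 + (4685 − 6453.6) × 0.3788 = 6453.6 − 670.0 = 5783.6 Tg.

5780 Tg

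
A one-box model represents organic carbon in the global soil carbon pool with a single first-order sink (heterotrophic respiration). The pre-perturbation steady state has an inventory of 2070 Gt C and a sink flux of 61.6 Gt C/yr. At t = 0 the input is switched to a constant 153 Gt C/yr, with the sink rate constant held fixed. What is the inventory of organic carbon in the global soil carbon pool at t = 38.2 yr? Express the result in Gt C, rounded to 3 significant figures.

The sink rate constant is k = F₀/M₀ = 61.6/2070 = 0.02976 yr⁻¹.
Solving dM/dt = F₁ − kM with M(0) = M₀ gives M(t) = F₁/k + (M₀ − F₁/k)·e^(−kt).
F₁/k = 153/0.02976 = 5141.4 Gt C; kt = 0.02976 × 38.2 = 1.137, e^(−kt) = 0.3209.
M(38.2) = 5141.4 + (2070 − 5141.4) × 0.3209 = 5141.4 − 985.5 = 4155.9 Gt C.

4160 Gt C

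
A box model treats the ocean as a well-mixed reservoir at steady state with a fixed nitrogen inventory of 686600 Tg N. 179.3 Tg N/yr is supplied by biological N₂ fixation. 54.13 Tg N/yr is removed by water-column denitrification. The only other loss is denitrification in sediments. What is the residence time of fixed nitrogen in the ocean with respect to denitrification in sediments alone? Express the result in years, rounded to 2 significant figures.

At steady state ΣF_in = ΣF_out.
ΣF_in = 179.30 Tg N/yr.
Denitrification in sediments flux = ΣF_in − (54.13) = 179.30 − 54.13 = 125.2 Tg N/yr.
τ = M / F = 686600 / 125.2 = 5485 yr.

5500 yr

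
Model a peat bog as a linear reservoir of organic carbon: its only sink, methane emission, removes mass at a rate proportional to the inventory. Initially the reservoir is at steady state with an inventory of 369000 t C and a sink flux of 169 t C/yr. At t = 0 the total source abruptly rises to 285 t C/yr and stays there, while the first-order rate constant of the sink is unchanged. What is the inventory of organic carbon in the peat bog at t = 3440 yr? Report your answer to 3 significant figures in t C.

570000 t C

Residence time τ = M₀/F₀ = 2183 yr. The eventual steady state is M_∞ = M₀·(F₁/F₀) = 369000 × 285/169 = 622280 t C.
The anomaly ΔM(t) = M(t) − M_∞ decays as ΔM₀·e^(−t/τ) with ΔM₀ = 369000 − 622280 = −253300 t C.
At t = 3440 yr, e^(−t/τ) = e^(−1.576) = 0.2069, so ΔM = −52400 t C and M = 622280 − 52400 = 569870 t C.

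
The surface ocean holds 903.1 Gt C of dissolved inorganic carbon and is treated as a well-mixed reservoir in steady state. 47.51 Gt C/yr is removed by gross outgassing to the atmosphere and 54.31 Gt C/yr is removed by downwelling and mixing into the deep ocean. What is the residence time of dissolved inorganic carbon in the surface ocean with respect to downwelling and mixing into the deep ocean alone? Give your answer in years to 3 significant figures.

16.6 yr

Residence time with respect to a single sink: τ = M / F_sink.
τ = 903.1 / 54.31 = 16.63 yr.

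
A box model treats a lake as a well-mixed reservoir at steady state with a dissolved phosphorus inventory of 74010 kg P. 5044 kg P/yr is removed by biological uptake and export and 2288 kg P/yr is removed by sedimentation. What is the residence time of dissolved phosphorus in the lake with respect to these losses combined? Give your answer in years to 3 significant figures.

10.1 yr

Total removal = 5044 + 2288 = 7332.0 kg P/yr.
τ = M / ΣF_out = 74010 / 7332.0 = 10.09 yr.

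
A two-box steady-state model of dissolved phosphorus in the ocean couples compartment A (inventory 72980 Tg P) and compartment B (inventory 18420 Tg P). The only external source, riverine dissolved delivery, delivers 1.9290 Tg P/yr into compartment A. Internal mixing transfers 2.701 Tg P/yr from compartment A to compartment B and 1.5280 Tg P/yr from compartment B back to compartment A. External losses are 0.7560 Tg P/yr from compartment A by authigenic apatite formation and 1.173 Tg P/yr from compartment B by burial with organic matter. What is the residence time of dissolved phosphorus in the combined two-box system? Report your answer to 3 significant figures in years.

47400 yr

For the system as a whole, the A↔B exchange is internal and contributes nothing to the throughput; only the external sinks remove mass.
M_total = 72980 + 18420 = 91400 Tg P.
ΣF_external_out = 0.7560 + 1.173 = 1.9290 Tg P/yr.
τ = M_total / ΣF_ext = 91400 / 1.9290 = 47380 yr.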